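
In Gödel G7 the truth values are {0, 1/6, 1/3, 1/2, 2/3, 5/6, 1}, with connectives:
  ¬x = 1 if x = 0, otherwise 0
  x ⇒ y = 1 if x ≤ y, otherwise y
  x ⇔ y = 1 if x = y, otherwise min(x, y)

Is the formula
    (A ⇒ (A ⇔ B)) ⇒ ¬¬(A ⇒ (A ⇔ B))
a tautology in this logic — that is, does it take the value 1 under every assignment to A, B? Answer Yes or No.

Yes

At A = 1/2, B = 1/6, for instance:
A ⇔ B = 1/2 ⇔ 1/6 = 1/6
A ⇒ (A ⇔ B) = 1/2 ⇒ 1/6 = 1/6
¬(A ⇒ (A ⇔ B)) = ¬1/6 = 0
¬¬(A ⇒ (A ⇔ B)) = ¬0 = 1
(A ⇒ (A ⇔ B)) ⇒ ¬¬(A ⇒ (A ⇔ B)) = 1/6 ⇒ 1 = 1
and checking the remaining 48 assignments likewise gives ≥ 1 in every case.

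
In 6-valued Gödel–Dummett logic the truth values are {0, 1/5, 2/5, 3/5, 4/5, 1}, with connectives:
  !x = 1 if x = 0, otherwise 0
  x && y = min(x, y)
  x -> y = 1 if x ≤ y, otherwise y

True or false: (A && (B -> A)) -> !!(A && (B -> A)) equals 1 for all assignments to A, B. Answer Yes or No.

Yes

At A = 4/5, B = 1/5, for instance:
B -> A = 1/5 -> 4/5 = 1
A && (B -> A) = 4/5 && 1 = 4/5
!(A && (B -> A)) = !4/5 = 0
!!(A && (B -> A)) = !0 = 1
(A && (B -> A)) -> !!(A && (B -> A)) = 4/5 -> 1 = 1
and checking the remaining 35 assignments likewise gives ≥ 1 in every case.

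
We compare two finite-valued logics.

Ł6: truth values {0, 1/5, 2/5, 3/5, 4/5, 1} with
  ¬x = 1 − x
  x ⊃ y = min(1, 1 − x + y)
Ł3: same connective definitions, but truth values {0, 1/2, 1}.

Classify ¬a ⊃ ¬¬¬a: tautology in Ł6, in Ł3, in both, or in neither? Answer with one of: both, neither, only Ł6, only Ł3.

In Ł6: every assignment gives 1 — tautology.
In Ł3: every assignment gives 1 — tautology.

both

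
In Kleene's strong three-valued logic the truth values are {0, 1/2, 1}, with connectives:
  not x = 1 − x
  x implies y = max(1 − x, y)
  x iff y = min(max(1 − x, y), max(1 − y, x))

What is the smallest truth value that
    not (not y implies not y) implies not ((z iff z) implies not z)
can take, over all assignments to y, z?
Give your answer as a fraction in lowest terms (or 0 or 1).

1/2

Take y = 1/2, z = 0:
not y = not 1/2 = 1/2
not y = not 1/2 = 1/2
not y implies not y = 1/2 implies 1/2 = 1/2
not (not y implies not y) = not 1/2 = 1/2
z iff z = 0 iff 0 = 1
not z = not 0 = 1
(z iff z) implies not z = 1 implies 1 = 1
not ((z iff z) implies not z) = not 1 = 0
not (not y implies not y) implies not ((z iff z) implies not z) = 1/2 implies 0 = 1/2
No assignment yields a value below 1/2, so this is the minimum.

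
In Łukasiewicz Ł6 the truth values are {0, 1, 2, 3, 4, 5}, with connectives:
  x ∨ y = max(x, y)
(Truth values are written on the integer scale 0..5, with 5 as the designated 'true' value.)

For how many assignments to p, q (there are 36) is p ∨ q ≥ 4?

20

value 5: 11 assignments (counts)
value 4: 9 assignments (counts)
value 3: 7 assignments
value 2: 5 assignments
value 1: 3 assignments
value 0: 1 assignment
So 20 of the 36 assignments meet the threshold.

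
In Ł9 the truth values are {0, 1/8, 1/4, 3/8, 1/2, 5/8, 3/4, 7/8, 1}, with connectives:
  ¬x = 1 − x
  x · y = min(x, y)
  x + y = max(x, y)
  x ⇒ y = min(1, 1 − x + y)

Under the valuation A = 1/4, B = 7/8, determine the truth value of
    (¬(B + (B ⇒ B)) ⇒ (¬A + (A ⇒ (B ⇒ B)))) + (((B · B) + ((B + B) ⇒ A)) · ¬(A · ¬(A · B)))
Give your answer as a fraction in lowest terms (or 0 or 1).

B ⇒ B = 7/8 ⇒ 7/8 = 1
B + (B ⇒ B) = 7/8 + 1 = 1
¬(B + (B ⇒ B)) = ¬1 = 0
¬A = ¬1/4 = 3/4
B ⇒ B = 7/8 ⇒ 7/8 = 1
A ⇒ (B ⇒ B) = 1/4 ⇒ 1 = 1
¬A + (A ⇒ (B ⇒ B)) = 3/4 + 1 = 1
¬(B + (B ⇒ B)) ⇒ (¬A + (A ⇒ (B ⇒ B))) = 0 ⇒ 1 = 1
B · B = 7/8 · 7/8 = 7/8
B + B = 7/8 + 7/8 = 7/8
(B + B) ⇒ A = 7/8 ⇒ 1/4 = 3/8
(B · B) + ((B + B) ⇒ A) = 7/8 + 3/8 = 7/8
A · B = 1/4 · 7/8 = 1/4
¬(A · B) = ¬1/4 = 3/4
A · ¬(A · B) = 1/4 · 3/4 = 1/4
¬(A · ¬(A · B)) = ¬1/4 = 3/4
((B · B) + ((B + B) ⇒ A)) · ¬(A · ¬(A · B)) = 7/8 · 3/4 = 3/4
(¬(B + (B ⇒ B)) ⇒ (¬A + (A ⇒ (B ⇒ B)))) + (((B · B) + ((B + B) ⇒ A)) · ¬(A · ¬(A · B))) = 1 + 3/4 = 1

1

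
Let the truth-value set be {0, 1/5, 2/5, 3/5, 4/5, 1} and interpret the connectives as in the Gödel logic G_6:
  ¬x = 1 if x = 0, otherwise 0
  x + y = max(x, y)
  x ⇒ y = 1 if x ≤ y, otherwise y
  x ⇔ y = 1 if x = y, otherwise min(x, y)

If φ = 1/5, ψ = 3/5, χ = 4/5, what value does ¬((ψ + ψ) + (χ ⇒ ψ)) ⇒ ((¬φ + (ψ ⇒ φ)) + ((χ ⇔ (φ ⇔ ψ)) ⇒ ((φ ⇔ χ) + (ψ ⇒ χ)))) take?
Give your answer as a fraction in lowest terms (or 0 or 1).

ψ + ψ = 3/5 + 3/5 = 3/5
χ ⇒ ψ = 4/5 ⇒ 3/5 = 3/5
(ψ + ψ) + (χ ⇒ ψ) = 3/5 + 3/5 = 3/5
¬((ψ + ψ) + (χ ⇒ ψ)) = ¬3/5 = 0
¬φ = ¬1/5 = 0
ψ ⇒ φ = 3/5 ⇒ 1/5 = 1/5
¬φ + (ψ ⇒ φ) = 0 + 1/5 = 1/5
φ ⇔ ψ = 1/5 ⇔ 3/5 = 1/5
χ ⇔ (φ ⇔ ψ) = 4/5 ⇔ 1/5 = 1/5
φ ⇔ χ = 1/5 ⇔ 4/5 = 1/5
ψ ⇒ χ = 3/5 ⇒ 4/5 = 1
(φ ⇔ χ) + (ψ ⇒ χ) = 1/5 + 1 = 1
(χ ⇔ (φ ⇔ ψ)) ⇒ ((φ ⇔ χ) + (ψ ⇒ χ)) = 1/5 ⇒ 1 = 1
(¬φ + (ψ ⇒ φ)) + ((χ ⇔ (φ ⇔ ψ)) ⇒ ((φ ⇔ χ) + (ψ ⇒ χ))) = 1/5 + 1 = 1
¬((ψ + ψ) + (χ ⇒ ψ)) ⇒ ((¬φ + (ψ ⇒ φ)) + ((χ ⇔ (φ ⇔ ψ)) ⇒ ((φ ⇔ χ) + (ψ ⇒ χ)))) = 0 ⇒ 1 = 1

1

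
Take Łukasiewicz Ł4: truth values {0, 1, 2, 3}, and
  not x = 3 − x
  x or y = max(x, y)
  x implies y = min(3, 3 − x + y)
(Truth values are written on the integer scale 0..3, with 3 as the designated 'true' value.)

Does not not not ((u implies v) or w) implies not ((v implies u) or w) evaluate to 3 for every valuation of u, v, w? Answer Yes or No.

No

Counterexample: take u = 1, v = 0, w = 0.
u implies v = 1 implies 0 = 2
(u implies v) or w = 2 or 0 = 2
not ((u implies v) or w) = not 2 = 1
not not ((u implies v) or w) = not 1 = 2
not not not ((u implies v) or w) = not 2 = 1
v implies u = 0 implies 1 = 3
(v implies u) or w = 3 or 0 = 3
not ((v implies u) or w) = not 3 = 0
not not not ((u implies v) or w) implies not ((v implies u) or w) = 1 implies 0 = 2
This gives 2 ≠ 3.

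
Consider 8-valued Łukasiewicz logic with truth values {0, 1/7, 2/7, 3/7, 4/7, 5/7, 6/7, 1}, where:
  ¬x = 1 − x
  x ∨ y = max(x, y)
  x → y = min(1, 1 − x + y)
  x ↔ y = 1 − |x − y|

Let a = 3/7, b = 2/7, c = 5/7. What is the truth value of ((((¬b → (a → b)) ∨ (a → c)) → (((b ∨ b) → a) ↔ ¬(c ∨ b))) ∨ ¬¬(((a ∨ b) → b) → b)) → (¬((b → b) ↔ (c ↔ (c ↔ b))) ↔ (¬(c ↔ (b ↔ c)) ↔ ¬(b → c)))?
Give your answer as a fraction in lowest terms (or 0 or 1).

¬b = ¬2/7 = 5/7
a → b = 3/7 → 2/7 = 6/7
¬b → (a → b) = 5/7 → 6/7 = 1
a → c = 3/7 → 5/7 = 1
(¬b → (a → b)) ∨ (a → c) = 1 ∨ 1 = 1
b ∨ b = 2/7 ∨ 2/7 = 2/7
(b ∨ b) → a = 2/7 → 3/7 = 1
c ∨ b = 5/7 ∨ 2/7 = 5/7
¬(c ∨ b) = ¬5/7 = 2/7
((b ∨ b) → a) ↔ ¬(c ∨ b) = 1 ↔ 2/7 = 2/7
((¬b → (a → b)) ∨ (a → c)) → (((b ∨ b) → a) ↔ ¬(c ∨ b)) = 1 → 2/7 = 2/7
a ∨ b = 3/7 ∨ 2/7 = 3/7
(a ∨ b) → b = 3/7 → 2/7 = 6/7
((a ∨ b) → b) → b = 6/7 → 2/7 = 3/7
¬(((a ∨ b) → b) → b) = ¬3/7 = 4/7
¬¬(((a ∨ b) → b) → b) = ¬4/7 = 3/7
(((¬b → (a → b)) ∨ (a → c)) → (((b ∨ b) → a) ↔ ¬(c ∨ b))) ∨ ¬¬(((a ∨ b) → b) → b) = 2/7 ∨ 3/7 = 3/7
b → b = 2/7 → 2/7 = 1
c ↔ b = 5/7 ↔ 2/7 = 4/7
c ↔ (c ↔ b) = 5/7 ↔ 4/7 = 6/7
(b → b) ↔ (c ↔ (c ↔ b)) = 1 ↔ 6/7 = 6/7
¬((b → b) ↔ (c ↔ (c ↔ b))) = ¬6/7 = 1/7
b ↔ c = 2/7 ↔ 5/7 = 4/7
c ↔ (b ↔ c) = 5/7 ↔ 4/7 = 6/7
¬(c ↔ (b ↔ c)) = ¬6/7 = 1/7
b → c = 2/7 → 5/7 = 1
¬(b → c) = ¬1 = 0
¬(c ↔ (b ↔ c)) ↔ ¬(b → c) = 1/7 ↔ 0 = 6/7
¬((b → b) ↔ (c ↔ (c ↔ b))) ↔ (¬(c ↔ (b ↔ c)) ↔ ¬(b → c)) = 1/7 ↔ 6/7 = 2/7
((((¬b → (a → b)) ∨ (a → c)) → (((b ∨ b) → a) ↔ ¬(c ∨ b))) ∨ ¬¬(((a ∨ b) → b) → b)) → (¬((b → b) ↔ (c ↔ (c ↔ b))) ↔ (¬(c ↔ (b ↔ c)) ↔ ¬(b → c))) = 3/7 → 2/7 = 6/7

6/7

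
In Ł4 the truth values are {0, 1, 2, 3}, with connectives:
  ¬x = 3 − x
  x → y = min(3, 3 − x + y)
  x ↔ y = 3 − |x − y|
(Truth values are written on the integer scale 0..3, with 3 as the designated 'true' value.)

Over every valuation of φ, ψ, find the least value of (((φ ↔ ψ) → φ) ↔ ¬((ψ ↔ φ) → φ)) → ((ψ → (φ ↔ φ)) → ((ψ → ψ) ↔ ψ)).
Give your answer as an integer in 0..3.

1

Take φ = 1, ψ = 0:
φ ↔ ψ = 1 ↔ 0 = 2
(φ ↔ ψ) → φ = 2 → 1 = 2
ψ ↔ φ = 0 ↔ 1 = 2
(ψ ↔ φ) → φ = 2 → 1 = 2
¬((ψ ↔ φ) → φ) = ¬2 = 1
((φ ↔ ψ) → φ) ↔ ¬((ψ ↔ φ) → φ) = 2 ↔ 1 = 2
φ ↔ φ = 1 ↔ 1 = 3
ψ → (φ ↔ φ) = 0 → 3 = 3
ψ → ψ = 0 → 0 = 3
(ψ → ψ) ↔ ψ = 3 ↔ 0 = 0
(ψ → (φ ↔ φ)) → ((ψ → ψ) ↔ ψ) = 3 → 0 = 0
(((φ ↔ ψ) → φ) ↔ ¬((ψ ↔ φ) → φ)) → ((ψ → (φ ↔ φ)) → ((ψ → ψ) ↔ ψ)) = 2 → 0 = 1
No assignment yields a value below 1, so this is the minimum.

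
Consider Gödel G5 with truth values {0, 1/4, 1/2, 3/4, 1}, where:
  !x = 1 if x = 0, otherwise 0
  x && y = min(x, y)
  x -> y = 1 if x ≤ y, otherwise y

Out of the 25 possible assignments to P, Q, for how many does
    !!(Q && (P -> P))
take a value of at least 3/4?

20

value 1: 20 assignments (counts)
value 0: 5 assignments
So 20 of the 25 assignments meet the threshold.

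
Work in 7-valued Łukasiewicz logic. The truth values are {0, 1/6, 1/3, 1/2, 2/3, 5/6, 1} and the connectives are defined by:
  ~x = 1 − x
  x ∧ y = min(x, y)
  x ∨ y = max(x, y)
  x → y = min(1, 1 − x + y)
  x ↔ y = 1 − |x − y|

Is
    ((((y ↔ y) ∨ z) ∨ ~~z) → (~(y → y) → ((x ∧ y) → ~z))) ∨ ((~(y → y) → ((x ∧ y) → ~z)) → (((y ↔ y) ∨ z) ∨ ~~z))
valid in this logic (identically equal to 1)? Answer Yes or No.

Yes

At x = 5/6, y = 2/3, z = 5/6, for instance:
y ↔ y = 2/3 ↔ 2/3 = 1
(y ↔ y) ∨ z = 1 ∨ 5/6 = 1
~z = ~5/6 = 1/6
~~z = ~1/6 = 5/6
((y ↔ y) ∨ z) ∨ ~~z = 1 ∨ 5/6 = 1
y → y = 2/3 → 2/3 = 1
~(y → y) = ~1 = 0
x ∧ y = 5/6 ∧ 2/3 = 2/3
~z = ~5/6 = 1/6
(x ∧ y) → ~z = 2/3 → 1/6 = 1/2
~(y → y) → ((x ∧ y) → ~z) = 0 → 1/2 = 1
(((y ↔ y) ∨ z) ∨ ~~z) → (~(y → y) → ((x ∧ y) → ~z)) = 1 → 1 = 1
(~(y → y) → ((x ∧ y) → ~z)) → (((y ↔ y) ∨ z) ∨ ~~z) = 1 → 1 = 1
((((y ↔ y) ∨ z) ∨ ~~z) → (~(y → y) → ((x ∧ y) → ~z))) ∨ ((~(y → y) → ((x ∧ y) → ~z)) → (((y ↔ y) ∨ z) ∨ ~~z)) = 1 ∨ 1 = 1
and checking the remaining 342 assignments likewise gives ≥ 1 in every case.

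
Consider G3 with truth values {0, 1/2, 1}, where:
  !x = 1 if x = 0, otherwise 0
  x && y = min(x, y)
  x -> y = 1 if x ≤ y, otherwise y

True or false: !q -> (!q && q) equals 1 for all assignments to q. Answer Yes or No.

No

Counterexample: take q = 0.
!q = !0 = 1
!q && q = 1 && 0 = 0
!q -> (!q && q) = 1 -> 0 = 0
This gives 0 ≠ 1.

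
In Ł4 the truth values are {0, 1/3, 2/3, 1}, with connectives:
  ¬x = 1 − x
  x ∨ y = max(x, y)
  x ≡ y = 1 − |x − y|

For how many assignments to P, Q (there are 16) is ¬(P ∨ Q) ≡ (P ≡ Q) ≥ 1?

7

P = 0, Q = 0 ↦ 1  ≥
P = 0, Q = 1/3 ↦ 1  ≥
P = 0, Q = 2/3 ↦ 1  ≥
P = 0, Q = 1 ↦ 1  ≥
P = 1/3, Q = 0 ↦ 1  ≥
P = 1/3, Q = 1/3 ↦ 2/3  <
P = 1/3, Q = 2/3 ↦ 2/3  <
P = 1/3, Q = 1 ↦ 2/3  <
P = 2/3, Q = 0 ↦ 1  ≥
P = 2/3, Q = 1/3 ↦ 2/3  <
P = 2/3, Q = 2/3 ↦ 1/3  <
P = 2/3, Q = 1 ↦ 1/3  <
P = 1, Q = 0 ↦ 1  ≥
P = 1, Q = 1/3 ↦ 2/3  <
P = 1, Q = 2/3 ↦ 1/3  <
P = 1, Q = 1 ↦ 0  <
So 7 of the 16 assignments meet the threshold.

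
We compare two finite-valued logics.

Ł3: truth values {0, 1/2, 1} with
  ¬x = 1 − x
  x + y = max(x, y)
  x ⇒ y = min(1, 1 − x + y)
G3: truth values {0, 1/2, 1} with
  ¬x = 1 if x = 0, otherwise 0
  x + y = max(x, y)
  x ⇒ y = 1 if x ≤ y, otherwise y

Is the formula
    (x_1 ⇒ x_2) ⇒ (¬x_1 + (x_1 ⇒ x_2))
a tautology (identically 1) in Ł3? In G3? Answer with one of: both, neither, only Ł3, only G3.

In Ł3: every assignment gives 1 — tautology.
In G3: every assignment gives 1 — tautology.

both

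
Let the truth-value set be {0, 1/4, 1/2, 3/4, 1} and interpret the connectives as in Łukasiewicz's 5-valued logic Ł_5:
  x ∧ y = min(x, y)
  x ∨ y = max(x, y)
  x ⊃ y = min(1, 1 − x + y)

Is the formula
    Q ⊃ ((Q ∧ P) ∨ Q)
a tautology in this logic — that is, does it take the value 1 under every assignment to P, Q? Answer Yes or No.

At P = 0, Q = 1/4, for instance:
Q ∧ P = 1/4 ∧ 0 = 0
(Q ∧ P) ∨ Q = 0 ∨ 1/4 = 1/4
Q ⊃ ((Q ∧ P) ∨ Q) = 1/4 ⊃ 1/4 = 1
and checking the remaining 24 assignments likewise gives ≥ 1 in every case.

Yes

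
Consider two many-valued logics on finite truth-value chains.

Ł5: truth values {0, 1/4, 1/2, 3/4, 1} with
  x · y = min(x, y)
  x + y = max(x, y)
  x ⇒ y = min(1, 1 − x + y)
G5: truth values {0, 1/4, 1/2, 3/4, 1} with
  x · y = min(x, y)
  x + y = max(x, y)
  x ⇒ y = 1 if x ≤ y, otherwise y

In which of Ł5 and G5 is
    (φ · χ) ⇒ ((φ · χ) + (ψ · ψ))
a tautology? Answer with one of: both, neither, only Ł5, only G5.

both

In Ł5: every assignment gives 1 — tautology.
In G5: every assignment gives 1 — tautology.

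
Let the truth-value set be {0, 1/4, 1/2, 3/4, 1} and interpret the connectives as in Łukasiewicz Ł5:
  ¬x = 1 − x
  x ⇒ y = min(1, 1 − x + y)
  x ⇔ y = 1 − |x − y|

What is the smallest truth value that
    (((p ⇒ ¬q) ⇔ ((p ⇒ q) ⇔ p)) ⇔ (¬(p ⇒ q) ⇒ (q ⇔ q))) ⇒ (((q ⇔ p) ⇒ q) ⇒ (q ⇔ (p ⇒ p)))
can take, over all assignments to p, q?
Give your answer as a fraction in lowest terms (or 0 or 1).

Take p = 1/2, q = 0:
¬q = ¬0 = 1
p ⇒ ¬q = 1/2 ⇒ 1 = 1
p ⇒ q = 1/2 ⇒ 0 = 1/2
(p ⇒ q) ⇔ p = 1/2 ⇔ 1/2 = 1
(p ⇒ ¬q) ⇔ ((p ⇒ q) ⇔ p) = 1 ⇔ 1 = 1
p ⇒ q = 1/2 ⇒ 0 = 1/2
¬(p ⇒ q) = ¬1/2 = 1/2
q ⇔ q = 0 ⇔ 0 = 1
¬(p ⇒ q) ⇒ (q ⇔ q) = 1/2 ⇒ 1 = 1
((p ⇒ ¬q) ⇔ ((p ⇒ q) ⇔ p)) ⇔ (¬(p ⇒ q) ⇒ (q ⇔ q)) = 1 ⇔ 1 = 1
q ⇔ p = 0 ⇔ 1/2 = 1/2
(q ⇔ p) ⇒ q = 1/2 ⇒ 0 = 1/2
p ⇒ p = 1/2 ⇒ 1/2 = 1
q ⇔ (p ⇒ p) = 0 ⇔ 1 = 0
((q ⇔ p) ⇒ q) ⇒ (q ⇔ (p ⇒ p)) = 1/2 ⇒ 0 = 1/2
(((p ⇒ ¬q) ⇔ ((p ⇒ q) ⇔ p)) ⇔ (¬(p ⇒ q) ⇒ (q ⇔ q))) ⇒ (((q ⇔ p) ⇒ q) ⇒ (q ⇔ (p ⇒ p))) = 1 ⇒ 1/2 = 1/2
No assignment yields a value below 1/2, so this is the minimum.

1/2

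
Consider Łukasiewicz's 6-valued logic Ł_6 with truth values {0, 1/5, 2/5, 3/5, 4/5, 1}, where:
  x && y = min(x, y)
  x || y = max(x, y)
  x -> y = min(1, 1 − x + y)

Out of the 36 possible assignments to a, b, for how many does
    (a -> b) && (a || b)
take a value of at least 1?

value 1: 6 assignments (counts)
value 4/5: 7 assignments
value 3/5: 8 assignments
value 2/5: 8 assignments
value 1/5: 5 assignments
value 0: 2 assignments
So 6 of the 36 assignments meet the threshold.

6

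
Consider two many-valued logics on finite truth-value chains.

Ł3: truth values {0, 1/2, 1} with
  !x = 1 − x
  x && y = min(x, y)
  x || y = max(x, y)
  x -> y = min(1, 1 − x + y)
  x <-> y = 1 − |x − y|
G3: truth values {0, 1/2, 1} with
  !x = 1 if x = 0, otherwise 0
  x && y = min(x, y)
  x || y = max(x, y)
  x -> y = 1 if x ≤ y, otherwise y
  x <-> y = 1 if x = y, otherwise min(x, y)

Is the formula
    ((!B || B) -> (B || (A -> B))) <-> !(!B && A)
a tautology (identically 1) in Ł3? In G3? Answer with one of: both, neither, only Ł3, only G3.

only G3

In Ł3: at A = 1/2, B = 1/2 the value is 1/2 — not a tautology.
In G3: every assignment gives 1 — tautology.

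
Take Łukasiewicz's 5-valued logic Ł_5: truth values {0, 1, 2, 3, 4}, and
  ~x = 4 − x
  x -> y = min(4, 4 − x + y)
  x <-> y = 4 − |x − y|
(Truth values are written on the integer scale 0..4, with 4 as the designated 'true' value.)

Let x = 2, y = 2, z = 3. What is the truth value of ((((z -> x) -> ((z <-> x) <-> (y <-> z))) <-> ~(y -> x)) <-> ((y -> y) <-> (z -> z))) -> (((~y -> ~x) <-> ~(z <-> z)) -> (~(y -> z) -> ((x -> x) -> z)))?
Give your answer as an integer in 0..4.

4

z -> x = 3 -> 2 = 3
z <-> x = 3 <-> 2 = 3
y <-> z = 2 <-> 3 = 3
(z <-> x) <-> (y <-> z) = 3 <-> 3 = 4
(z -> x) -> ((z <-> x) <-> (y <-> z)) = 3 -> 4 = 4
y -> x = 2 -> 2 = 4
~(y -> x) = ~4 = 0
((z -> x) -> ((z <-> x) <-> (y <-> z))) <-> ~(y -> x) = 4 <-> 0 = 0
y -> y = 2 -> 2 = 4
z -> z = 3 -> 3 = 4
(y -> y) <-> (z -> z) = 4 <-> 4 = 4
(((z -> x) -> ((z <-> x) <-> (y <-> z))) <-> ~(y -> x)) <-> ((y -> y) <-> (z -> z)) = 0 <-> 4 = 0
~y = ~2 = 2
~x = ~2 = 2
~y -> ~x = 2 -> 2 = 4
z <-> z = 3 <-> 3 = 4
~(z <-> z) = ~4 = 0
(~y -> ~x) <-> ~(z <-> z) = 4 <-> 0 = 0
y -> z = 2 -> 3 = 4
~(y -> z) = ~4 = 0
x -> x = 2 -> 2 = 4
(x -> x) -> z = 4 -> 3 = 3
~(y -> z) -> ((x -> x) -> z) = 0 -> 3 = 4
((~y -> ~x) <-> ~(z <-> z)) -> (~(y -> z) -> ((x -> x) -> z)) = 0 -> 4 = 4
((((z -> x) -> ((z <-> x) <-> (y <-> z))) <-> ~(y -> x)) <-> ((y -> y) <-> (z -> z))) -> (((~y -> ~x) <-> ~(z <-> z)) -> (~(y -> z) -> ((x -> x) -> z))) = 0 -> 4 = 4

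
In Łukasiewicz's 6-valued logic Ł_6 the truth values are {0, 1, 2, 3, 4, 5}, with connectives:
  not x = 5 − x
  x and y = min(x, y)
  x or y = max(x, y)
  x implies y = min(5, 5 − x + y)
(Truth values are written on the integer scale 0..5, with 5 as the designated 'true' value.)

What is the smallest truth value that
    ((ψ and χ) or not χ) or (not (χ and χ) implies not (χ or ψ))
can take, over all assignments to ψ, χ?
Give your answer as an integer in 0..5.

Take ψ = 4, χ = 2:
ψ and χ = 4 and 2 = 2
not χ = not 2 = 3
(ψ and χ) or not χ = 2 or 3 = 3
χ and χ = 2 and 2 = 2
not (χ and χ) = not 2 = 3
χ or ψ = 2 or 4 = 4
not (χ or ψ) = not 4 = 1
not (χ and χ) implies not (χ or ψ) = 3 implies 1 = 3
((ψ and χ) or not χ) or (not (χ and χ) implies not (χ or ψ)) = 3 or 3 = 3
No assignment yields a value below 3, so this is the minimum.

3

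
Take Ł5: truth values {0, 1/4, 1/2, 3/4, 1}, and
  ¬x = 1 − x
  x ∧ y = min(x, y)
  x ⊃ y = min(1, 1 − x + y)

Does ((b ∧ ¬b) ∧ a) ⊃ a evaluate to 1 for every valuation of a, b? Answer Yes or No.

At a = 3/4, b = 1, for instance:
¬b = ¬1 = 0
b ∧ ¬b = 1 ∧ 0 = 0
(b ∧ ¬b) ∧ a = 0 ∧ 3/4 = 0
((b ∧ ¬b) ∧ a) ⊃ a = 0 ⊃ 3/4 = 1
and checking the remaining 24 assignments likewise gives ≥ 1 in every case.

Yes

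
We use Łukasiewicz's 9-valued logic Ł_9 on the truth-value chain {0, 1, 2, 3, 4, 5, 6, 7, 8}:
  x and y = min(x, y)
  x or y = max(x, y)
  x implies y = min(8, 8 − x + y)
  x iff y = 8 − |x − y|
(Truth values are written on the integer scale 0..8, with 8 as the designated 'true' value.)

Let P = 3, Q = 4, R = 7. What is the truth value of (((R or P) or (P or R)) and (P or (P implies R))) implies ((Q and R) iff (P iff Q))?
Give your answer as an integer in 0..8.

R or P = 7 or 3 = 7
P or R = 3 or 7 = 7
(R or P) or (P or R) = 7 or 7 = 7
P implies R = 3 implies 7 = 8
P or (P implies R) = 3 or 8 = 8
((R or P) or (P or R)) and (P or (P implies R)) = 7 and 8 = 7
Q and R = 4 and 7 = 4
P iff Q = 3 iff 4 = 7
(Q and R) iff (P iff Q) = 4 iff 7 = 5
(((R or P) or (P or R)) and (P or (P implies R))) implies ((Q and R) iff (P iff Q)) = 7 implies 5 = 6

6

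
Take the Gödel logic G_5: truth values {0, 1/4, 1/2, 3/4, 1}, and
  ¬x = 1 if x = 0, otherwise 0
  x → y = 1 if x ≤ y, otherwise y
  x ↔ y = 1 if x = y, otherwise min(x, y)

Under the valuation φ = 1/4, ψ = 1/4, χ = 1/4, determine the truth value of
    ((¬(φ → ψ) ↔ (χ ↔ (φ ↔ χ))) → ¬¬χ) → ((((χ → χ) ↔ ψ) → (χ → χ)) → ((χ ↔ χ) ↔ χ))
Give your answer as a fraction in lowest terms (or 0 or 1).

φ → ψ = 1/4 → 1/4 = 1
¬(φ → ψ) = ¬1 = 0
φ ↔ χ = 1/4 ↔ 1/4 = 1
χ ↔ (φ ↔ χ) = 1/4 ↔ 1 = 1/4
¬(φ → ψ) ↔ (χ ↔ (φ ↔ χ)) = 0 ↔ 1/4 = 0
¬χ = ¬1/4 = 0
¬¬χ = ¬0 = 1
(¬(φ → ψ) ↔ (χ ↔ (φ ↔ χ))) → ¬¬χ = 0 → 1 = 1
χ → χ = 1/4 → 1/4 = 1
(χ → χ) ↔ ψ = 1 ↔ 1/4 = 1/4
χ → χ = 1/4 → 1/4 = 1
((χ → χ) ↔ ψ) → (χ → χ) = 1/4 → 1 = 1
χ ↔ χ = 1/4 ↔ 1/4 = 1
(χ ↔ χ) ↔ χ = 1 ↔ 1/4 = 1/4
(((χ → χ) ↔ ψ) → (χ → χ)) → ((χ ↔ χ) ↔ χ) = 1 → 1/4 = 1/4
((¬(φ → ψ) ↔ (χ ↔ (φ ↔ χ))) → ¬¬χ) → ((((χ → χ) ↔ ψ) → (χ → χ)) → ((χ ↔ χ) ↔ χ)) = 1 → 1/4 = 1/4

1/4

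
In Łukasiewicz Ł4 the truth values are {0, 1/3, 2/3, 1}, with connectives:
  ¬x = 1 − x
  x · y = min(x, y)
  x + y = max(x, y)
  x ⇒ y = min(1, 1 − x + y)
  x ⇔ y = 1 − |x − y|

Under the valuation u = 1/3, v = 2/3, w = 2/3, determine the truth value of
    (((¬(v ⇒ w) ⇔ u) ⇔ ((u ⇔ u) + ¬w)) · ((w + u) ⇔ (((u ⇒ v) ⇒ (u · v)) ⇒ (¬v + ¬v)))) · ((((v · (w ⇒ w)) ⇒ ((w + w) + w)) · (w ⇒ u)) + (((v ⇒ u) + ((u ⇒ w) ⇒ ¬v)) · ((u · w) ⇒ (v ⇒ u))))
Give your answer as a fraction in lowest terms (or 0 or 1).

v ⇒ w = 2/3 ⇒ 2/3 = 1
¬(v ⇒ w) = ¬1 = 0
¬(v ⇒ w) ⇔ u = 0 ⇔ 1/3 = 2/3
u ⇔ u = 1/3 ⇔ 1/3 = 1
¬w = ¬2/3 = 1/3
(u ⇔ u) + ¬w = 1 + 1/3 = 1
(¬(v ⇒ w) ⇔ u) ⇔ ((u ⇔ u) + ¬w) = 2/3 ⇔ 1 = 2/3
w + u = 2/3 + 1/3 = 2/3
u ⇒ v = 1/3 ⇒ 2/3 = 1
u · v = 1/3 · 2/3 = 1/3
(u ⇒ v) ⇒ (u · v) = 1 ⇒ 1/3 = 1/3
¬v = ¬2/3 = 1/3
¬v = ¬2/3 = 1/3
¬v + ¬v = 1/3 + 1/3 = 1/3
((u ⇒ v) ⇒ (u · v)) ⇒ (¬v + ¬v) = 1/3 ⇒ 1/3 = 1
(w + u) ⇔ (((u ⇒ v) ⇒ (u · v)) ⇒ (¬v + ¬v)) = 2/3 ⇔ 1 = 2/3
((¬(v ⇒ w) ⇔ u) ⇔ ((u ⇔ u) + ¬w)) · ((w + u) ⇔ (((u ⇒ v) ⇒ (u · v)) ⇒ (¬v + ¬v))) = 2/3 · 2/3 = 2/3
w ⇒ w = 2/3 ⇒ 2/3 = 1
v · (w ⇒ w) = 2/3 · 1 = 2/3
w + w = 2/3 + 2/3 = 2/3
(w + w) + w = 2/3 + 2/3 = 2/3
(v · (w ⇒ w)) ⇒ ((w + w) + w) = 2/3 ⇒ 2/3 = 1
w ⇒ u = 2/3 ⇒ 1/3 = 2/3
((v · (w ⇒ w)) ⇒ ((w + w) + w)) · (w ⇒ u) = 1 · 2/3 = 2/3
v ⇒ u = 2/3 ⇒ 1/3 = 2/3
u ⇒ w = 1/3 ⇒ 2/3 = 1
¬v = ¬2/3 = 1/3
(u ⇒ w) ⇒ ¬v = 1 ⇒ 1/3 = 1/3
(v ⇒ u) + ((u ⇒ w) ⇒ ¬v) = 2/3 + 1/3 = 2/3
u · w = 1/3 · 2/3 = 1/3
v ⇒ u = 2/3 ⇒ 1/3 = 2/3
(u · w) ⇒ (v ⇒ u) = 1/3 ⇒ 2/3 = 1
((v ⇒ u) + ((u ⇒ w) ⇒ ¬v)) · ((u · w) ⇒ (v ⇒ u)) = 2/3 · 1 = 2/3
(((v · (w ⇒ w)) ⇒ ((w + w) + w)) · (w ⇒ u)) + (((v ⇒ u) + ((u ⇒ w) ⇒ ¬v)) · ((u · w) ⇒ (v ⇒ u))) = 2/3 + 2/3 = 2/3
(((¬(v ⇒ w) ⇔ u) ⇔ ((u ⇔ u) + ¬w)) · ((w + u) ⇔ (((u ⇒ v) ⇒ (u · v)) ⇒ (¬v + ¬v)))) · ((((v · (w ⇒ w)) ⇒ ((w + w) + w)) · (w ⇒ u)) + (((v ⇒ u) + ((u ⇒ w) ⇒ ¬v)) · ((u · w) ⇒ (v ⇒ u)))) = 2/3 · 2/3 = 2/3

2/3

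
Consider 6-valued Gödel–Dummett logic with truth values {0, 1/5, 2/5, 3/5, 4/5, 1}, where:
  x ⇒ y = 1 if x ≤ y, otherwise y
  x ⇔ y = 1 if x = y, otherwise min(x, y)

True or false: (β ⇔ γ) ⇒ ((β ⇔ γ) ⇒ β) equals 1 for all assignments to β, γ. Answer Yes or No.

Counterexample: take β = 0, γ = 0.
β ⇔ γ = 0 ⇔ 0 = 1
β ⇔ γ = 0 ⇔ 0 = 1
(β ⇔ γ) ⇒ β = 1 ⇒ 0 = 0
(β ⇔ γ) ⇒ ((β ⇔ γ) ⇒ β) = 1 ⇒ 0 = 0
This gives 0 ≠ 1.

No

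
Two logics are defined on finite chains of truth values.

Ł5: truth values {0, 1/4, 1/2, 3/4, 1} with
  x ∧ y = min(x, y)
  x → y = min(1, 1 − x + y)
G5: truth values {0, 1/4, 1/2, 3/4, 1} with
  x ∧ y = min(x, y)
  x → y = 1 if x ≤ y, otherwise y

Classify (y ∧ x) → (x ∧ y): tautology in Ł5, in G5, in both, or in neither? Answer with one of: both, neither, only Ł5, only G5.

In Ł5: every assignment gives 1 — tautology.
In G5: every assignment gives 1 — tautology.

both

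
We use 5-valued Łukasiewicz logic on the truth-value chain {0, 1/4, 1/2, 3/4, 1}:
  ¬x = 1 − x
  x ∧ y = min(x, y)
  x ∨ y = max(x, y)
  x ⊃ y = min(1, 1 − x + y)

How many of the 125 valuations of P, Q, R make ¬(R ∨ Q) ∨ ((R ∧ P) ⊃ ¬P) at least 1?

90

value 1: 90 assignments (counts)
value 3/4: 10 assignments
value 1/2: 15 assignments
value 1/4: 5 assignments
value 0: 5 assignments
So 90 of the 125 assignments meet the threshold.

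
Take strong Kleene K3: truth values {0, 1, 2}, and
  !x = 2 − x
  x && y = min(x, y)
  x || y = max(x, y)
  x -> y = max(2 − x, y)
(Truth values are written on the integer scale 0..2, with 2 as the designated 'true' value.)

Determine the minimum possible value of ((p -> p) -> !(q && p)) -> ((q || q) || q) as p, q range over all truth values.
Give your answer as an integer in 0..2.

0

Take p = 0, q = 0:
p -> p = 0 -> 0 = 2
q && p = 0 && 0 = 0
!(q && p) = !0 = 2
(p -> p) -> !(q && p) = 2 -> 2 = 2
q || q = 0 || 0 = 0
(q || q) || q = 0 || 0 = 0
((p -> p) -> !(q && p)) -> ((q || q) || q) = 2 -> 0 = 0
No assignment yields a value below 0, so this is the minimum.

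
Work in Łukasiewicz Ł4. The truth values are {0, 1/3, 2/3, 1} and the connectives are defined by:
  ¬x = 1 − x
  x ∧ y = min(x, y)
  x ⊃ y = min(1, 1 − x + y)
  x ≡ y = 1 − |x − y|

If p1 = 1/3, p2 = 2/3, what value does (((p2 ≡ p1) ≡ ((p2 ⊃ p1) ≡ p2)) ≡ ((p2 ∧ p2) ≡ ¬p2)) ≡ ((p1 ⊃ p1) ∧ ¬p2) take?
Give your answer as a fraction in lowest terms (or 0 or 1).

1/3

p2 ≡ p1 = 2/3 ≡ 1/3 = 2/3
p2 ⊃ p1 = 2/3 ⊃ 1/3 = 2/3
(p2 ⊃ p1) ≡ p2 = 2/3 ≡ 2/3 = 1
(p2 ≡ p1) ≡ ((p2 ⊃ p1) ≡ p2) = 2/3 ≡ 1 = 2/3
p2 ∧ p2 = 2/3 ∧ 2/3 = 2/3
¬p2 = ¬2/3 = 1/3
(p2 ∧ p2) ≡ ¬p2 = 2/3 ≡ 1/3 = 2/3
((p2 ≡ p1) ≡ ((p2 ⊃ p1) ≡ p2)) ≡ ((p2 ∧ p2) ≡ ¬p2) = 2/3 ≡ 2/3 = 1
p1 ⊃ p1 = 1/3 ⊃ 1/3 = 1
¬p2 = ¬2/3 = 1/3
(p1 ⊃ p1) ∧ ¬p2 = 1 ∧ 1/3 = 1/3
(((p2 ≡ p1) ≡ ((p2 ⊃ p1) ≡ p2)) ≡ ((p2 ∧ p2) ≡ ¬p2)) ≡ ((p1 ⊃ p1) ∧ ¬p2) = 1 ≡ 1/3 = 1/3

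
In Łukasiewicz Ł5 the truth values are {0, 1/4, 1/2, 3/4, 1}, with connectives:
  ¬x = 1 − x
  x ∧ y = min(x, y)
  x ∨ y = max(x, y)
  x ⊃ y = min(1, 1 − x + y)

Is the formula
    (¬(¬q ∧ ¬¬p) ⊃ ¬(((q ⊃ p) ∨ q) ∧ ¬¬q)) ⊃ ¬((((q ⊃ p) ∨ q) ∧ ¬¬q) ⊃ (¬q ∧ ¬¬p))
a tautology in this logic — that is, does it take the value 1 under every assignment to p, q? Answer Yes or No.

No

Counterexample: take p = 0, q = 0.
¬q = ¬0 = 1
¬p = ¬0 = 1
¬¬p = ¬1 = 0
¬q ∧ ¬¬p = 1 ∧ 0 = 0
¬(¬q ∧ ¬¬p) = ¬0 = 1
q ⊃ p = 0 ⊃ 0 = 1
(q ⊃ p) ∨ q = 1 ∨ 0 = 1
¬q = ¬0 = 1
¬¬q = ¬1 = 0
((q ⊃ p) ∨ q) ∧ ¬¬q = 1 ∧ 0 = 0
¬(((q ⊃ p) ∨ q) ∧ ¬¬q) = ¬0 = 1
¬(¬q ∧ ¬¬p) ⊃ ¬(((q ⊃ p) ∨ q) ∧ ¬¬q) = 1 ⊃ 1 = 1
(((q ⊃ p) ∨ q) ∧ ¬¬q) ⊃ (¬q ∧ ¬¬p) = 0 ⊃ 0 = 1
¬((((q ⊃ p) ∨ q) ∧ ¬¬q) ⊃ (¬q ∧ ¬¬p)) = ¬1 = 0
(¬(¬q ∧ ¬¬p) ⊃ ¬(((q ⊃ p) ∨ q) ∧ ¬¬q)) ⊃ ¬((((q ⊃ p) ∨ q) ∧ ¬¬q) ⊃ (¬q ∧ ¬¬p)) = 1 ⊃ 0 = 0
This gives 0 ≠ 1.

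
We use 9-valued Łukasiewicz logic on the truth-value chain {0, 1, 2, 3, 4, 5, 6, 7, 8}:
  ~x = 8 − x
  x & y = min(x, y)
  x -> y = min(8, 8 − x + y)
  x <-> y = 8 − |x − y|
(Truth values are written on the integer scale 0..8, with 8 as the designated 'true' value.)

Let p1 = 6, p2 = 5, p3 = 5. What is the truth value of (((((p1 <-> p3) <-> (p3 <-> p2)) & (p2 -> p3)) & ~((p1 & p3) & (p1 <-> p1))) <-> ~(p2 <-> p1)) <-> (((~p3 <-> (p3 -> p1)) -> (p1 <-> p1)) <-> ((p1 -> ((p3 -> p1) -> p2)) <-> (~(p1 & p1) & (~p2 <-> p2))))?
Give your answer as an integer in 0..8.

5

p1 <-> p3 = 6 <-> 5 = 7
p3 <-> p2 = 5 <-> 5 = 8
(p1 <-> p3) <-> (p3 <-> p2) = 7 <-> 8 = 7
p2 -> p3 = 5 -> 5 = 8
((p1 <-> p3) <-> (p3 <-> p2)) & (p2 -> p3) = 7 & 8 = 7
p1 & p3 = 6 & 5 = 5
p1 <-> p1 = 6 <-> 6 = 8
(p1 & p3) & (p1 <-> p1) = 5 & 8 = 5
~((p1 & p3) & (p1 <-> p1)) = ~5 = 3
(((p1 <-> p3) <-> (p3 <-> p2)) & (p2 -> p3)) & ~((p1 & p3) & (p1 <-> p1)) = 7 & 3 = 3
p2 <-> p1 = 5 <-> 6 = 7
~(p2 <-> p1) = ~7 = 1
((((p1 <-> p3) <-> (p3 <-> p2)) & (p2 -> p3)) & ~((p1 & p3) & (p1 <-> p1))) <-> ~(p2 <-> p1) = 3 <-> 1 = 6
~p3 = ~5 = 3
p3 -> p1 = 5 -> 6 = 8
~p3 <-> (p3 -> p1) = 3 <-> 8 = 3
p1 <-> p1 = 6 <-> 6 = 8
(~p3 <-> (p3 -> p1)) -> (p1 <-> p1) = 3 -> 8 = 8
p3 -> p1 = 5 -> 6 = 8
(p3 -> p1) -> p2 = 8 -> 5 = 5
p1 -> ((p3 -> p1) -> p2) = 6 -> 5 = 7
p1 & p1 = 6 & 6 = 6
~(p1 & p1) = ~6 = 2
~p2 = ~5 = 3
~p2 <-> p2 = 3 <-> 5 = 6
~(p1 & p1) & (~p2 <-> p2) = 2 & 6 = 2
(p1 -> ((p3 -> p1) -> p2)) <-> (~(p1 & p1) & (~p2 <-> p2)) = 7 <-> 2 = 3
((~p3 <-> (p3 -> p1)) -> (p1 <-> p1)) <-> ((p1 -> ((p3 -> p1) -> p2)) <-> (~(p1 & p1) & (~p2 <-> p2))) = 8 <-> 3 = 3
(((((p1 <-> p3) <-> (p3 <-> p2)) & (p2 -> p3)) & ~((p1 & p3) & (p1 <-> p1))) <-> ~(p2 <-> p1)) <-> (((~p3 <-> (p3 -> p1)) -> (p1 <-> p1)) <-> ((p1 -> ((p3 -> p1) -> p2)) <-> (~(p1 & p1) & (~p2 <-> p2)))) = 6 <-> 3 = 5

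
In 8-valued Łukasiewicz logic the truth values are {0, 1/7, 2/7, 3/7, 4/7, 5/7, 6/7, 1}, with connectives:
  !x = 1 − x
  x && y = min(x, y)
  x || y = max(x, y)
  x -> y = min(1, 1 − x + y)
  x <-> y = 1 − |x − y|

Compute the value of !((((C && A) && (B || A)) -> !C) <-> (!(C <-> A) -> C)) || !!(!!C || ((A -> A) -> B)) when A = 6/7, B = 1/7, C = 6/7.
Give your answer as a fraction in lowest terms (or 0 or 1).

C && A = 6/7 && 6/7 = 6/7
B || A = 1/7 || 6/7 = 6/7
(C && A) && (B || A) = 6/7 && 6/7 = 6/7
!C = !6/7 = 1/7
((C && A) && (B || A)) -> !C = 6/7 -> 1/7 = 2/7
C <-> A = 6/7 <-> 6/7 = 1
!(C <-> A) = !1 = 0
!(C <-> A) -> C = 0 -> 6/7 = 1
(((C && A) && (B || A)) -> !C) <-> (!(C <-> A) -> C) = 2/7 <-> 1 = 2/7
!((((C && A) && (B || A)) -> !C) <-> (!(C <-> A) -> C)) = !2/7 = 5/7
!C = !6/7 = 1/7
!!C = !1/7 = 6/7
A -> A = 6/7 -> 6/7 = 1
(A -> A) -> B = 1 -> 1/7 = 1/7
!!C || ((A -> A) -> B) = 6/7 || 1/7 = 6/7
!(!!C || ((A -> A) -> B)) = !6/7 = 1/7
!!(!!C || ((A -> A) -> B)) = !1/7 = 6/7
!((((C && A) && (B || A)) -> !C) <-> (!(C <-> A) -> C)) || !!(!!C || ((A -> A) -> B)) = 5/7 || 6/7 = 6/7

6/7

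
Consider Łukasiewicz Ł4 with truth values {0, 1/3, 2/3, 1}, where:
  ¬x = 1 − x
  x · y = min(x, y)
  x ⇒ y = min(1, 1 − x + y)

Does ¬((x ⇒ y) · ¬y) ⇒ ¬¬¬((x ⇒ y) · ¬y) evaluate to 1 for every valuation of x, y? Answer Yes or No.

Yes

x = 0, y = 0 ↦ 1
x = 0, y = 1/3 ↦ 1
x = 0, y = 2/3 ↦ 1
x = 0, y = 1 ↦ 1
x = 1/3, y = 0 ↦ 1
x = 1/3, y = 1/3 ↦ 1
x = 1/3, y = 2/3 ↦ 1
x = 1/3, y = 1 ↦ 1
x = 2/3, y = 0 ↦ 1
x = 2/3, y = 1/3 ↦ 1
x = 2/3, y = 2/3 ↦ 1
x = 2/3, y = 1 ↦ 1
x = 1, y = 0 ↦ 1
x = 1, y = 1/3 ↦ 1
x = 1, y = 2/3 ↦ 1
x = 1, y = 1 ↦ 1
Every assignment gives a value ≥ 1.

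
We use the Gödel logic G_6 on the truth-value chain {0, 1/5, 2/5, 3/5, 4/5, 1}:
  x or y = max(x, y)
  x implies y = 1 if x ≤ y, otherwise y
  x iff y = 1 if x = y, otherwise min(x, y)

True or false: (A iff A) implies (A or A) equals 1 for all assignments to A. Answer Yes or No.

Counterexample: take A = 0.
A iff A = 0 iff 0 = 1
A or A = 0 or 0 = 0
(A iff A) implies (A or A) = 1 implies 0 = 0
This gives 0 ≠ 1.

No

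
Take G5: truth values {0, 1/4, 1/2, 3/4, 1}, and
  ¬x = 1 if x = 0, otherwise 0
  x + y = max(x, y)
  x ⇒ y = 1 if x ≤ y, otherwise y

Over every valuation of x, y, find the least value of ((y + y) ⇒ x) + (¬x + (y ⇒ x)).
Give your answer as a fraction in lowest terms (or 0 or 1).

Take x = 1/4, y = 1/2:
y + y = 1/2 + 1/2 = 1/2
(y + y) ⇒ x = 1/2 ⇒ 1/4 = 1/4
¬x = ¬1/4 = 0
y ⇒ x = 1/2 ⇒ 1/4 = 1/4
¬x + (y ⇒ x) = 0 + 1/4 = 1/4
((y + y) ⇒ x) + (¬x + (y ⇒ x)) = 1/4 + 1/4 = 1/4
No assignment yields a value below 1/4, so this is the minimum.

1/4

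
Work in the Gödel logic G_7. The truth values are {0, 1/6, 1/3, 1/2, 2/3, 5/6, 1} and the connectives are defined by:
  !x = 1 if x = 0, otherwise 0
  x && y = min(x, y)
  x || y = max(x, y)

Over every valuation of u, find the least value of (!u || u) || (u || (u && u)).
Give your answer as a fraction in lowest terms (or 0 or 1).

1/6

Take u = 1/6:
!u = !1/6 = 0
!u || u = 0 || 1/6 = 1/6
u && u = 1/6 && 1/6 = 1/6
u || (u && u) = 1/6 || 1/6 = 1/6
(!u || u) || (u || (u && u)) = 1/6 || 1/6 = 1/6
No assignment yields a value below 1/6, so this is the minimum.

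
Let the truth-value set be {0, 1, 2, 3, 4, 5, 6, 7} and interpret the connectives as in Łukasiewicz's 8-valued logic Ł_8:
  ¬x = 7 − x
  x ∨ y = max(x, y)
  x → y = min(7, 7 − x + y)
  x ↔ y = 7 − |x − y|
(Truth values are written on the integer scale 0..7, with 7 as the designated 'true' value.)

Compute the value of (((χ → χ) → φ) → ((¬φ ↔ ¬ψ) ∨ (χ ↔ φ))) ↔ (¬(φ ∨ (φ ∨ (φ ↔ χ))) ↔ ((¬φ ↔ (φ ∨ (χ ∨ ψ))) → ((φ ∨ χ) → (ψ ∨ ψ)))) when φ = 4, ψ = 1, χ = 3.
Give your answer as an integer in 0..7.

3

χ → χ = 3 → 3 = 7
(χ → χ) → φ = 7 → 4 = 4
¬φ = ¬4 = 3
¬ψ = ¬1 = 6
¬φ ↔ ¬ψ = 3 ↔ 6 = 4
χ ↔ φ = 3 ↔ 4 = 6
(¬φ ↔ ¬ψ) ∨ (χ ↔ φ) = 4 ∨ 6 = 6
((χ → χ) → φ) → ((¬φ ↔ ¬ψ) ∨ (χ ↔ φ)) = 4 → 6 = 7
φ ↔ χ = 4 ↔ 3 = 6
φ ∨ (φ ↔ χ) = 4 ∨ 6 = 6
φ ∨ (φ ∨ (φ ↔ χ)) = 4 ∨ 6 = 6
¬(φ ∨ (φ ∨ (φ ↔ χ))) = ¬6 = 1
¬φ = ¬4 = 3
χ ∨ ψ = 3 ∨ 1 = 3
φ ∨ (χ ∨ ψ) = 4 ∨ 3 = 4
¬φ ↔ (φ ∨ (χ ∨ ψ)) = 3 ↔ 4 = 6
φ ∨ χ = 4 ∨ 3 = 4
ψ ∨ ψ = 1 ∨ 1 = 1
(φ ∨ χ) → (ψ ∨ ψ) = 4 → 1 = 4
(¬φ ↔ (φ ∨ (χ ∨ ψ))) → ((φ ∨ χ) → (ψ ∨ ψ)) = 6 → 4 = 5
¬(φ ∨ (φ ∨ (φ ↔ χ))) ↔ ((¬φ ↔ (φ ∨ (χ ∨ ψ))) → ((φ ∨ χ) → (ψ ∨ ψ))) = 1 ↔ 5 = 3
(((χ → χ) → φ) → ((¬φ ↔ ¬ψ) ∨ (χ ↔ φ))) ↔ (¬(φ ∨ (φ ∨ (φ ↔ χ))) ↔ ((¬φ ↔ (φ ∨ (χ ∨ ψ))) → ((φ ∨ χ) → (ψ ∨ ψ)))) = 7 ↔ 3 = 3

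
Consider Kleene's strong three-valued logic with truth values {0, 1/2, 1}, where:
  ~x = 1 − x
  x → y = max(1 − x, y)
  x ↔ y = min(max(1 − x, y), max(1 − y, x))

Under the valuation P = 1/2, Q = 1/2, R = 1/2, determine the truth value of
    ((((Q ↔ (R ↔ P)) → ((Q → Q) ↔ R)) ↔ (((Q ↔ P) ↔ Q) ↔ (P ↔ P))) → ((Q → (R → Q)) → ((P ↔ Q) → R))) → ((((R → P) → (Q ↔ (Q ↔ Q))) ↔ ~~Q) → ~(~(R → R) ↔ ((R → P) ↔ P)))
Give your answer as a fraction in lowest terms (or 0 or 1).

1/2

R ↔ P = 1/2 ↔ 1/2 = 1/2
Q ↔ (R ↔ P) = 1/2 ↔ 1/2 = 1/2
Q → Q = 1/2 → 1/2 = 1/2
(Q → Q) ↔ R = 1/2 ↔ 1/2 = 1/2
(Q ↔ (R ↔ P)) → ((Q → Q) ↔ R) = 1/2 → 1/2 = 1/2
Q ↔ P = 1/2 ↔ 1/2 = 1/2
(Q ↔ P) ↔ Q = 1/2 ↔ 1/2 = 1/2
P ↔ P = 1/2 ↔ 1/2 = 1/2
((Q ↔ P) ↔ Q) ↔ (P ↔ P) = 1/2 ↔ 1/2 = 1/2
((Q ↔ (R ↔ P)) → ((Q → Q) ↔ R)) ↔ (((Q ↔ P) ↔ Q) ↔ (P ↔ P)) = 1/2 ↔ 1/2 = 1/2
R → Q = 1/2 → 1/2 = 1/2
Q → (R → Q) = 1/2 → 1/2 = 1/2
P ↔ Q = 1/2 ↔ 1/2 = 1/2
(P ↔ Q) → R = 1/2 → 1/2 = 1/2
(Q → (R → Q)) → ((P ↔ Q) → R) = 1/2 → 1/2 = 1/2
(((Q ↔ (R ↔ P)) → ((Q → Q) ↔ R)) ↔ (((Q ↔ P) ↔ Q) ↔ (P ↔ P))) → ((Q → (R → Q)) → ((P ↔ Q) → R)) = 1/2 → 1/2 = 1/2
R → P = 1/2 → 1/2 = 1/2
Q ↔ Q = 1/2 ↔ 1/2 = 1/2
Q ↔ (Q ↔ Q) = 1/2 ↔ 1/2 = 1/2
(R → P) → (Q ↔ (Q ↔ Q)) = 1/2 → 1/2 = 1/2
~Q = ~1/2 = 1/2
~~Q = ~1/2 = 1/2
((R → P) → (Q ↔ (Q ↔ Q))) ↔ ~~Q = 1/2 ↔ 1/2 = 1/2
R → R = 1/2 → 1/2 = 1/2
~(R → R) = ~1/2 = 1/2
R → P = 1/2 → 1/2 = 1/2
(R → P) ↔ P = 1/2 ↔ 1/2 = 1/2
~(R → R) ↔ ((R → P) ↔ P) = 1/2 ↔ 1/2 = 1/2
~(~(R → R) ↔ ((R → P) ↔ P)) = ~1/2 = 1/2
(((R → P) → (Q ↔ (Q ↔ Q))) ↔ ~~Q) → ~(~(R → R) ↔ ((R → P) ↔ P)) = 1/2 → 1/2 = 1/2
((((Q ↔ (R ↔ P)) → ((Q → Q) ↔ R)) ↔ (((Q ↔ P) ↔ Q) ↔ (P ↔ P))) → ((Q → (R → Q)) → ((P ↔ Q) → R))) → ((((R → P) → (Q ↔ (Q ↔ Q))) ↔ ~~Q) → ~(~(R → R) ↔ ((R → P) ↔ P))) = 1/2 → 1/2 = 1/2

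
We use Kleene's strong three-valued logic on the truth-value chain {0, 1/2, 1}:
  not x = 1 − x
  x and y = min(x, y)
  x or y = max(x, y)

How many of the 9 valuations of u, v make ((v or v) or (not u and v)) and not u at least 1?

1

u = 0, v = 0 ↦ 0  <
u = 0, v = 1/2 ↦ 1/2  <
u = 0, v = 1 ↦ 1  ≥
u = 1/2, v = 0 ↦ 0  <
u = 1/2, v = 1/2 ↦ 1/2  <
u = 1/2, v = 1 ↦ 1/2  <
u = 1, v = 0 ↦ 0  <
u = 1, v = 1/2 ↦ 0  <
u = 1, v = 1 ↦ 0  <
So 1 of the 9 assignments meets the threshold.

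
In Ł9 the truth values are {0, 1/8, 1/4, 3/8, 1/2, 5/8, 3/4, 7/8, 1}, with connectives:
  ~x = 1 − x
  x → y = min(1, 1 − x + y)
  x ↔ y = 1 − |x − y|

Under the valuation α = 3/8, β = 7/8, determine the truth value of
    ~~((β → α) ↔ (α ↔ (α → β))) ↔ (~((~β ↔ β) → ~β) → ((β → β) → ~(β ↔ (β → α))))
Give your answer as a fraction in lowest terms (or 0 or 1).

7/8

β → α = 7/8 → 3/8 = 1/2
α → β = 3/8 → 7/8 = 1
α ↔ (α → β) = 3/8 ↔ 1 = 3/8
(β → α) ↔ (α ↔ (α → β)) = 1/2 ↔ 3/8 = 7/8
~((β → α) ↔ (α ↔ (α → β))) = ~7/8 = 1/8
~~((β → α) ↔ (α ↔ (α → β))) = ~1/8 = 7/8
~β = ~7/8 = 1/8
~β ↔ β = 1/8 ↔ 7/8 = 1/4
~β = ~7/8 = 1/8
(~β ↔ β) → ~β = 1/4 → 1/8 = 7/8
~((~β ↔ β) → ~β) = ~7/8 = 1/8
β → β = 7/8 → 7/8 = 1
β → α = 7/8 → 3/8 = 1/2
β ↔ (β → α) = 7/8 ↔ 1/2 = 5/8
~(β ↔ (β → α)) = ~5/8 = 3/8
(β → β) → ~(β ↔ (β → α)) = 1 → 3/8 = 3/8
~((~β ↔ β) → ~β) → ((β → β) → ~(β ↔ (β → α))) = 1/8 → 3/8 = 1
~~((β → α) ↔ (α ↔ (α → β))) ↔ (~((~β ↔ β) → ~β) → ((β → β) → ~(β ↔ (β → α)))) = 7/8 ↔ 1 = 7/8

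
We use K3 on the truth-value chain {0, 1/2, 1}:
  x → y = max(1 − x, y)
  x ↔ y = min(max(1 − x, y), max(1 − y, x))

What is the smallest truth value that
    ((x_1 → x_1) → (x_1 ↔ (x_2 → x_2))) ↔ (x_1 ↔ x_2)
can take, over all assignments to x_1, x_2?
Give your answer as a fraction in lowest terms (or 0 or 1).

0

Take x_1 = 0, x_2 = 0:
x_1 → x_1 = 0 → 0 = 1
x_2 → x_2 = 0 → 0 = 1
x_1 ↔ (x_2 → x_2) = 0 ↔ 1 = 0
(x_1 → x_1) → (x_1 ↔ (x_2 → x_2)) = 1 → 0 = 0
x_1 ↔ x_2 = 0 ↔ 0 = 1
((x_1 → x_1) → (x_1 ↔ (x_2 → x_2))) ↔ (x_1 ↔ x_2) = 0 ↔ 1 = 0
No assignment yields a value below 0, so this is the minimum.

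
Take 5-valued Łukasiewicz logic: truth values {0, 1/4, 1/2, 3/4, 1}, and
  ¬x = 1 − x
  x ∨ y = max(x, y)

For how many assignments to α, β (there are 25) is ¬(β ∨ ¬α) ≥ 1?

1

value 1: 1 assignment (counts)
value 3/4: 3 assignments
value 1/2: 5 assignments
value 1/4: 7 assignments
value 0: 9 assignments
So 1 of the 25 assignments meets the threshold.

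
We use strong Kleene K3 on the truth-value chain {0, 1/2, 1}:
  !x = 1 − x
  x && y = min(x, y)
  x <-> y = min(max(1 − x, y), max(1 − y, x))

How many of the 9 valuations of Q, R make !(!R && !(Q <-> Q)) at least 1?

7

Q = 0, R = 0 ↦ 1  ≥
Q = 0, R = 1/2 ↦ 1  ≥
Q = 0, R = 1 ↦ 1  ≥
Q = 1/2, R = 0 ↦ 1/2  <
Q = 1/2, R = 1/2 ↦ 1/2  <
Q = 1/2, R = 1 ↦ 1  ≥
Q = 1, R = 0 ↦ 1  ≥
Q = 1, R = 1/2 ↦ 1  ≥
Q = 1, R = 1 ↦ 1  ≥
So 7 of the 9 assignments meet the threshold.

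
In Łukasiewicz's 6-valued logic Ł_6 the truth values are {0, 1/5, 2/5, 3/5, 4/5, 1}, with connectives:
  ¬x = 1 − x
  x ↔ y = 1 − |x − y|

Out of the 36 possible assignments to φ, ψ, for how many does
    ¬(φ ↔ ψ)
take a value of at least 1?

2

value 1: 2 assignments (counts)
value 4/5: 4 assignments
value 3/5: 6 assignments
value 2/5: 8 assignments
value 1/5: 10 assignments
value 0: 6 assignments
So 2 of the 36 assignments meet the threshold.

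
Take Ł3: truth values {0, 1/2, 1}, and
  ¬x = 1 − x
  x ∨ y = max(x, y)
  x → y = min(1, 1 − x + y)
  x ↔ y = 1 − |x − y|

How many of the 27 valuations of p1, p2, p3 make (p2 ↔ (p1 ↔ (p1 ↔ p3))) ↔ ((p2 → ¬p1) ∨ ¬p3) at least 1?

9

value 1: 9 assignments (counts)
value 1/2: 11 assignments
value 0: 7 assignments
So 9 of the 27 assignments meet the threshold.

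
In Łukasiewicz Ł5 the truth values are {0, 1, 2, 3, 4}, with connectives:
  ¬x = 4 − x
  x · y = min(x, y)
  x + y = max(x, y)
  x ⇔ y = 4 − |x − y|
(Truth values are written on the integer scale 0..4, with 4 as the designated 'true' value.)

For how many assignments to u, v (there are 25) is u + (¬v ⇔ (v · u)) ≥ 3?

17

value 4: 9 assignments (counts)
value 3: 8 assignments (counts)
value 2: 5 assignments
value 1: 2 assignments
value 0: 1 assignment
So 17 of the 25 assignments meet the threshold.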